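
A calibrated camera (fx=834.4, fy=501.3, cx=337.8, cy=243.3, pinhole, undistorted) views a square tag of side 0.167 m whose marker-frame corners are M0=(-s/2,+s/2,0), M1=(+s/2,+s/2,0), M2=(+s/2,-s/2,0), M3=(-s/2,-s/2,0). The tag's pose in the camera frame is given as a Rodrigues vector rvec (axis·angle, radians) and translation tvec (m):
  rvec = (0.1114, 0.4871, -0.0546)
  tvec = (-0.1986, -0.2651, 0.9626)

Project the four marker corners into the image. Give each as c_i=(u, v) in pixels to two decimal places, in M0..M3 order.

Intrinsics K: fx=834.4, fy=501.3, cx=337.8, cy=243.3
Marker side s = 0.167 m; corners in marker frame (Z=0):
  M0 = (-0.0835, +0.0835, 0)
  M1 = (+0.0835, +0.0835, 0)
  M2 = (+0.0835, -0.0835, 0)
  M3 = (-0.0835, -0.0835, 0)
rvec = (0.1114, 0.4871, -0.0546), |rvec| = θ = 0.50265 rad = 28.800°
Rodrigues: sinθ=0.48175, 1−cosθ=0.12369; R = I + sinθ·[k]× + (1−cosθ)·[k]×²:
    [+0.88238 +0.07889 +0.46387]
    [-0.02576 +0.99247 -0.11979]
    [-0.46982 +0.09375 +0.87777]
t = (-0.1986, -0.2651, 0.9626) m
M0: Pc = R·M0+t = (-0.26569, -0.18008, +1.00966); u = 834.4·(-0.26569)/1.00966 + 337.8 = 118.2278, v = 501.3·(-0.18008)/1.00966 + 243.3 = 153.8905
M1: Pc = R·M1+t = (-0.11833, -0.18438, +0.93120); u = 834.4·(-0.11833)/0.93120 + 337.8 = 231.7675, v = 501.3·(-0.18438)/0.93120 + 243.3 = 144.0408
M2: Pc = R·M2+t = (-0.13151, -0.35012, +0.91554); u = 834.4·(-0.13151)/0.91554 + 337.8 = 217.9466, v = 501.3·(-0.35012)/0.91554 + 243.3 = 51.5925
M3: Pc = R·M3+t = (-0.27887, -0.34582, +0.99400); u = 834.4·(-0.27887)/0.99400 + 337.8 = 103.7096, v = 501.3·(-0.34582)/0.99400 + 243.3 = 68.8947

c0=(118.23, 153.89) c1=(231.77, 144.04) c2=(217.95, 51.59) c3=(103.71, 68.89)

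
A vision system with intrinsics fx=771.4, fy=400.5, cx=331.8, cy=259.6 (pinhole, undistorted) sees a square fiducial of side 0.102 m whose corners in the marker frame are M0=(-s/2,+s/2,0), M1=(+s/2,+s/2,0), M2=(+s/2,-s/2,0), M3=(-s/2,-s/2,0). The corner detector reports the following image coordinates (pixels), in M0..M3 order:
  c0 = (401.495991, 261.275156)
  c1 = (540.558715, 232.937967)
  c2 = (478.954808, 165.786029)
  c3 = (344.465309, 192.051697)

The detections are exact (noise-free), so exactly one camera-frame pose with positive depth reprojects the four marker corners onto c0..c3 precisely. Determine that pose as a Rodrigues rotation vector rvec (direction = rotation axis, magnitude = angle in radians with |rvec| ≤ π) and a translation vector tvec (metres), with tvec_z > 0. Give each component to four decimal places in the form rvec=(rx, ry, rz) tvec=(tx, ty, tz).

Intrinsics K: fx=771.4, fy=400.5, cx=331.8, cy=259.6
Marker side s = 0.102 m; corners in marker frame (Z=0):
  M0 = (-0.0510, +0.0510, 0)
  M1 = (+0.0510, +0.0510, 0)
  M2 = (+0.0510, -0.0510, 0)
  M3 = (-0.0510, -0.0510, 0)
Detected image corners:
  c0 = (401.495991, 261.275156) px
  c1 = (540.558715, 232.937967) px
  c2 = (478.954808, 165.786029) px
  c3 = (344.465309, 192.051697) px
Planar DLT: solve 8×8 A·h = b for H (H[2,2]=1):
  H  [+1403.14722 +409.85246 +441.27484]
  H  [-237.22332 +585.49441 +212.23688]
  H  [+0.14195 -0.38936 +1.00000]
B = K⁻¹H; ‖b₁‖=1.891742, ‖b₂‖=1.891742; λ = 2/(‖b₁‖+‖b₂‖) = 0.528613, sign → tz>0 ⇒ λ=+0.528613
r₁ = λ·B[:,0] = (+0.92925,-0.36174,+0.07503); r₂ = λ·B[:,1] = (+0.36939,+0.90620,-0.20582)
r₃ = r₁×r₂ = (+0.00646,+0.21898,+0.97571); SVD([r₁ r₂ r₃]) → R = UVᵀ:
  R  [+0.92925 +0.36939 +0.00646]
  R  [-0.36174 +0.90620 +0.21898]
  R  [+0.07503 -0.20582 +0.97571]
t = (+0.07502, -0.06251, +0.52861) m
tr R = 2.811158; θ = arccos((tr R − 1)/2) = 0.438054 rad = 25.099°
axis k = ((R−Rᵀ)₃₂, (R−Rᵀ)₁₃, (R−Rᵀ)₂₁) / (2 sinθ) = (-0.500732, -0.080833, -0.861820)
rvec = θ·k = (-0.219347, -0.035409, -0.377524)

rvec=(-0.2193, -0.0354, -0.3775) tvec=(0.0750, -0.0625, 0.5286)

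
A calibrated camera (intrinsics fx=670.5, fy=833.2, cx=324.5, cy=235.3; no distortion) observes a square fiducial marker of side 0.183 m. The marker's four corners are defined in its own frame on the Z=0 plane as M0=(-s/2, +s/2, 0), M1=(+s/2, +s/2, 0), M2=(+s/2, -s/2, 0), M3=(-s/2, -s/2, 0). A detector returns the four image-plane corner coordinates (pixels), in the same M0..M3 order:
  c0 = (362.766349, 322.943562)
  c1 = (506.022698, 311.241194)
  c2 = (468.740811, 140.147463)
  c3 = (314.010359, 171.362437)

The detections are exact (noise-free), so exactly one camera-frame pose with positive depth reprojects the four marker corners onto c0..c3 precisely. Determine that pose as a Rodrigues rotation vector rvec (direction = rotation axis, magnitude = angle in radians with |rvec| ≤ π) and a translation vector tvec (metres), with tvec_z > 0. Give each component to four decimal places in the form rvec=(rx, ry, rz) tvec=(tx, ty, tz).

Intrinsics K: fx=670.5, fy=833.2, cx=324.5, cy=235.3
Marker side s = 0.183 m; corners in marker frame (Z=0):
  M0 = (-0.0915, +0.0915, 0)
  M1 = (+0.0915, +0.0915, 0)
  M2 = (+0.0915, -0.0915, 0)
  M3 = (-0.0915, -0.0915, 0)
Detected image corners:
  c0 = (362.766349, 322.943562) px
  c1 = (506.022698, 311.241194) px
  c2 = (468.740811, 140.147463) px
  c3 = (314.010359, 171.362437) px
Planar DLT: solve 8×8 A·h = b for H (H[2,2]=1):
  H  [+571.95708 +479.94607 +410.07342]
  H  [-252.11501 +1018.04255 +241.34326]
  H  [-0.58255 +0.58902 +1.00000]
B = K⁻¹H; ‖b₁‖=1.283187, ‖b₂‖=1.283187; λ = 2/(‖b₁‖+‖b₂‖) = 0.779310, sign → tz>0 ⇒ λ=+0.779310
r₁ = λ·B[:,0] = (+0.88449,-0.10760,-0.45398); r₂ = λ·B[:,1] = (+0.33568,+0.82256,+0.45903)
r₃ = r₁×r₂ = (+0.32404,-0.55840,+0.76367); SVD([r₁ r₂ r₃]) → R = UVᵀ:
  R  [+0.88449 +0.33568 +0.32404]
  R  [-0.10760 +0.82256 -0.55840]
  R  [-0.45398 +0.45903 +0.76367]
t = (+0.09946, +0.00565, +0.77931) m
tr R = 2.470720; θ = arccos((tr R − 1)/2) = 0.744598 rad = 42.662°
axis k = ((R−Rᵀ)₃₂, (R−Rᵀ)₁₃, (R−Rᵀ)₂₁) / (2 sinθ) = (+0.750676, +0.574037, -0.327057)
rvec = θ·k = (+0.558952, +0.427427, -0.243526)

rvec=(0.5590, 0.4274, -0.2435) tvec=(0.0995, 0.0057, 0.7793)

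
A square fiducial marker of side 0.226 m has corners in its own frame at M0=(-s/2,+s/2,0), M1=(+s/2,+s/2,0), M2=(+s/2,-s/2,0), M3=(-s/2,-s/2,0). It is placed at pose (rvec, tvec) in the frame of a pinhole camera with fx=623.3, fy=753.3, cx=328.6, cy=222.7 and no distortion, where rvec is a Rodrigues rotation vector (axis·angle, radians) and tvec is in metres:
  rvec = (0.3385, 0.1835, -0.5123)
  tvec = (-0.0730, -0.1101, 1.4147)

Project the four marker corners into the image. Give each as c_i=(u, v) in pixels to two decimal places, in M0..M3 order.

c0=(281.06, 239.53) c1=(364.35, 186.38) c2=(313.16, 82.01) c3=(228.36, 141.72)

Intrinsics K: fx=623.3, fy=753.3, cx=328.6, cy=222.7
Marker side s = 0.226 m; corners in marker frame (Z=0):
  M0 = (-0.1130, +0.1130, 0)
  M1 = (+0.1130, +0.1130, 0)
  M2 = (+0.1130, -0.1130, 0)
  M3 = (-0.1130, -0.1130, 0)
rvec = (0.3385, 0.1835, -0.5123), |rvec| = θ = 0.64086 rad = 36.719°
Rodrigues: sinθ=0.59789, 1−cosθ=0.19842; R = I + sinθ·[k]× + (1−cosθ)·[k]×²:
    [+0.85694 +0.50795 +0.08742]
    [-0.44794 +0.81785 -0.36122]
    [-0.25497 +0.27038 +0.92838]
t = (-0.0730, -0.1101, 1.4147) m
M0: Pc = R·M0+t = (-0.11243, +0.03293, +1.47407); u = 623.3·(-0.11243)/1.47407 + 328.6 = 281.0575, v = 753.3·(+0.03293)/1.47407 + 222.7 = 239.5303
M1: Pc = R·M1+t = (+0.08123, -0.06830, +1.41644); u = 623.3·(+0.08123)/1.41644 + 328.6 = 364.3462, v = 753.3·(-0.06830)/1.41644 + 222.7 = 186.3763
M2: Pc = R·M2+t = (-0.03357, -0.25313, +1.35533); u = 623.3·(-0.03357)/1.35533 + 328.6 = 313.1639, v = 753.3·(-0.25313)/1.35533 + 222.7 = 82.0074
M3: Pc = R·M3+t = (-0.22723, -0.15190, +1.41296); u = 623.3·(-0.22723)/1.41296 + 328.6 = 228.3606, v = 753.3·(-0.15190)/1.41296 + 222.7 = 141.7166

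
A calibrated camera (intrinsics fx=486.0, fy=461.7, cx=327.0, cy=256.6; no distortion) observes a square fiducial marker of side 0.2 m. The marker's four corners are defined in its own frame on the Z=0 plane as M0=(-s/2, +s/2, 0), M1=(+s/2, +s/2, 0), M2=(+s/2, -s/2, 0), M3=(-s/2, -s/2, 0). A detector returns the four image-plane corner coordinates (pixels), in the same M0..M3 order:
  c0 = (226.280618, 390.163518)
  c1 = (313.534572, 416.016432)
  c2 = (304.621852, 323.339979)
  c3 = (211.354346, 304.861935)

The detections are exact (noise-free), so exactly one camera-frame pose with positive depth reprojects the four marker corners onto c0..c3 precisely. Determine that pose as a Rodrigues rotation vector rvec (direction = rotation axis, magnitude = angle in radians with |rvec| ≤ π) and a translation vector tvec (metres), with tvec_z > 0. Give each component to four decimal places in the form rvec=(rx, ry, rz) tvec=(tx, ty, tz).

rvec=(0.3730, 0.4920, 0.0264) tvec=(-0.1190, 0.1984, 0.8877)

Intrinsics K: fx=486.0, fy=461.7, cx=327.0, cy=256.6
Marker side s = 0.2 m; corners in marker frame (Z=0):
  M0 = (-0.1000, +0.1000, 0)
  M1 = (+0.1000, +0.1000, 0)
  M2 = (+0.1000, -0.1000, 0)
  M3 = (-0.1000, -0.1000, 0)
Detected image corners:
  c0 = (226.280618, 390.163518) px
  c1 = (313.534572, 416.016432) px
  c2 = (304.621852, 323.339979) px
  c3 = (211.354346, 304.861935) px
Planar DLT: solve 8×8 A·h = b for H (H[2,2]=1):
  H  [+314.96313 +166.22223 +261.86598]
  H  [-72.84424 +587.80532 +359.80990]
  H  [-0.51426 +0.40103 +1.00000]
B = K⁻¹H; ‖b₁‖=1.126527, ‖b₂‖=1.126527; λ = 2/(‖b₁‖+‖b₂‖) = 0.887684, sign → tz>0 ⇒ λ=+0.887684
r₁ = λ·B[:,0] = (+0.88243,+0.11366,-0.45650); r₂ = λ·B[:,1] = (+0.06408,+0.93229,+0.35599)
r₃ = r₁×r₂ = (+0.46605,-0.34339,+0.81540); SVD([r₁ r₂ r₃]) → R = UVᵀ:
  R  [+0.88243 +0.06408 +0.46605]
  R  [+0.11366 +0.93229 -0.34339]
  R  [-0.45650 +0.35599 +0.81540]
t = (-0.11897, +0.19844, +0.88768) m
tr R = 2.630126; θ = arccos((tr R − 1)/2) = 0.617959 rad = 35.406°
axis k = ((R−Rᵀ)₃₂, (R−Rᵀ)₁₃, (R−Rᵀ)₂₁) / (2 sinθ) = (+0.603568, +0.796163, +0.042782)
rvec = θ·k = (+0.372980, +0.491996, +0.026438)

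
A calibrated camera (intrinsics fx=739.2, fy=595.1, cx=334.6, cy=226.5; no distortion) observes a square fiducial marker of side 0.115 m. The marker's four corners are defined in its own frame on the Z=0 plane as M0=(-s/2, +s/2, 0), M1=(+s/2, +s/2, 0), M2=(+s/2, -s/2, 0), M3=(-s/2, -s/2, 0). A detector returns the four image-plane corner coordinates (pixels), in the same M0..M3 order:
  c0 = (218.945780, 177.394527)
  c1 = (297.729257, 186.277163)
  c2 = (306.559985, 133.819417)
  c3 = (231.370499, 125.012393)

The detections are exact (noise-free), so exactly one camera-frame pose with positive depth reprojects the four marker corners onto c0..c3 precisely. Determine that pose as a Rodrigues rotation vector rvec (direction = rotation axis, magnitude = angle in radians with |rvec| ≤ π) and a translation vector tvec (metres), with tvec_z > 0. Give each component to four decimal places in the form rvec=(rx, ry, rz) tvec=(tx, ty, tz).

Intrinsics K: fx=739.2, fy=595.1, cx=334.6, cy=226.5
Marker side s = 0.115 m; corners in marker frame (Z=0):
  M0 = (-0.0575, +0.0575, 0)
  M1 = (+0.0575, +0.0575, 0)
  M2 = (+0.0575, -0.0575, 0)
  M3 = (-0.0575, -0.0575, 0)
Detected image corners:
  c0 = (218.945780, 177.394527) px
  c1 = (297.729257, 186.277163) px
  c2 = (306.559985, 133.819417) px
  c3 = (231.370499, 125.012393) px
Planar DLT: solve 8×8 A·h = b for H (H[2,2]=1):
  H  [+683.50573 -197.40311 +263.89413]
  H  [+85.41340 +393.82611 +155.03937]
  H  [+0.05468 -0.39839 +1.00000]
B = K⁻¹H; ‖b₁‖=0.909879, ‖b₂‖=0.909879; λ = 2/(‖b₁‖+‖b₂‖) = 1.099047, sign → tz>0 ⇒ λ=+1.099047
r₁ = λ·B[:,0] = (+0.98904,+0.13487,+0.06009); r₂ = λ·B[:,1] = (-0.09530,+0.89398,-0.43785)
r₃ = r₁×r₂ = (-0.11278,+0.42733,+0.89704); SVD([r₁ r₂ r₃]) → R = UVᵀ:
  R  [+0.98904 -0.09530 -0.11278]
  R  [+0.13487 +0.89398 +0.42733]
  R  [+0.06009 -0.43785 +0.89704]
t = (-0.10513, -0.13198, +1.09905) m
tr R = 2.780054; θ = arccos((tr R − 1)/2) = 0.473391 rad = 27.123°
axis k = ((R−Rᵀ)₃₂, (R−Rᵀ)₁₃, (R−Rᵀ)₂₁) / (2 sinθ) = (-0.948858, -0.189590, +0.252438)
rvec = θ·k = (-0.449181, -0.089750, +0.119502)

rvec=(-0.4492, -0.0898, 0.1195) tvec=(-0.1051, -0.1320, 1.0990)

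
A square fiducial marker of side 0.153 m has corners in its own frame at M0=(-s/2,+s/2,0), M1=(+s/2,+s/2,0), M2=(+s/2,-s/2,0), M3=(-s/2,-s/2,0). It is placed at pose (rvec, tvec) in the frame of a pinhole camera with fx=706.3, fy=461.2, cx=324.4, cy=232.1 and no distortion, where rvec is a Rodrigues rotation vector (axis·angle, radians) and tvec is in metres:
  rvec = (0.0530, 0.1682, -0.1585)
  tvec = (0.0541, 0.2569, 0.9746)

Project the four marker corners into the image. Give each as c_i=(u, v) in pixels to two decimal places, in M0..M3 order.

c0=(318.69, 392.25) c1=(427.59, 385.43) c2=(410.03, 313.80) c3=(300.93, 322.56)

Intrinsics K: fx=706.3, fy=461.2, cx=324.4, cy=232.1
Marker side s = 0.153 m; corners in marker frame (Z=0):
  M0 = (-0.0765, +0.0765, 0)
  M1 = (+0.0765, +0.0765, 0)
  M2 = (+0.0765, -0.0765, 0)
  M3 = (-0.0765, -0.0765, 0)
rvec = (0.0530, 0.1682, -0.1585), |rvec| = θ = 0.23711 rad = 13.586°
Rodrigues: sinθ=0.23490, 1−cosθ=0.02798; R = I + sinθ·[k]× + (1−cosθ)·[k]×²:
    [+0.97342 +0.16146 +0.16245]
    [-0.15258 +0.98610 -0.06577]
    [-0.17081 +0.03924 +0.98452]
t = (0.0541, 0.2569, 0.9746) m
M0: Pc = R·M0+t = (-0.00802, +0.34401, +0.99067); u = 706.3·(-0.00802)/0.99067 + 324.4 = 318.6856, v = 461.2·(+0.34401)/0.99067 + 232.1 = 392.2515
M1: Pc = R·M1+t = (+0.14092, +0.32066, +0.96453); u = 706.3·(+0.14092)/0.96453 + 324.4 = 427.5899, v = 461.2·(+0.32066)/0.96453 + 232.1 = 385.4281
M2: Pc = R·M2+t = (+0.11622, +0.16979, +0.95853); u = 706.3·(+0.11622)/0.95853 + 324.4 = 410.0339, v = 461.2·(+0.16979)/0.95853 + 232.1 = 313.7953
M3: Pc = R·M3+t = (-0.03272, +0.19314, +0.98467); u = 706.3·(-0.03272)/0.98467 + 324.4 = 300.9315, v = 461.2·(+0.19314)/0.98467 + 232.1 = 322.5615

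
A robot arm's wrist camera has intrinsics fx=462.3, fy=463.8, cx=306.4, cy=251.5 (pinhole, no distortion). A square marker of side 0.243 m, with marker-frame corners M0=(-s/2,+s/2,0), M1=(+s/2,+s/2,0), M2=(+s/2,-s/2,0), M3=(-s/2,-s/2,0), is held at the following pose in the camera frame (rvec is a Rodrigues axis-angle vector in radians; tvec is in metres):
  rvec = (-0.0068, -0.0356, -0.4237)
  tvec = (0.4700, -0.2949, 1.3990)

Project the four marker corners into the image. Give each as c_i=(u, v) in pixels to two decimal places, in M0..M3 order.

Intrinsics K: fx=462.3, fy=463.8, cx=306.4, cy=251.5
Marker side s = 0.243 m; corners in marker frame (Z=0):
  M0 = (-0.1215, +0.1215, 0)
  M1 = (+0.1215, +0.1215, 0)
  M2 = (+0.1215, -0.1215, 0)
  M3 = (-0.1215, -0.1215, 0)
rvec = (-0.0068, -0.0356, -0.4237), |rvec| = θ = 0.42525 rad = 24.365°
Rodrigues: sinθ=0.41255, 1−cosθ=0.08906; R = I + sinθ·[k]× + (1−cosθ)·[k]×²:
    [+0.91096 +0.41116 -0.03312]
    [-0.41093 +0.91156 +0.01403]
    [+0.03596 +0.00083 +0.99935]
t = (0.4700, -0.2949, 1.3990) m
M0: Pc = R·M0+t = (+0.40927, -0.13422, +1.39473); u = 462.3·(+0.40927)/1.39473 + 306.4 = 442.0588, v = 463.8·(-0.13422)/1.39473 + 251.5 = 206.8676
M1: Pc = R·M1+t = (+0.63064, -0.23407, +1.40347); u = 462.3·(+0.63064)/1.40347 + 306.4 = 514.1309, v = 463.8·(-0.23407)/1.40347 + 251.5 = 174.1467
M2: Pc = R·M2+t = (+0.53073, -0.45558, +1.40327); u = 462.3·(+0.53073)/1.40327 + 306.4 = 481.2449, v = 463.8·(-0.45558)/1.40327 + 251.5 = 100.9236
M3: Pc = R·M3+t = (+0.30936, -0.35573, +1.39453); u = 462.3·(+0.30936)/1.39453 + 306.4 = 408.9564, v = 463.8·(-0.35573)/1.39453 + 251.5 = 133.1904

c0=(442.06, 206.87) c1=(514.13, 174.15) c2=(481.24, 100.92) c3=(408.96, 133.19)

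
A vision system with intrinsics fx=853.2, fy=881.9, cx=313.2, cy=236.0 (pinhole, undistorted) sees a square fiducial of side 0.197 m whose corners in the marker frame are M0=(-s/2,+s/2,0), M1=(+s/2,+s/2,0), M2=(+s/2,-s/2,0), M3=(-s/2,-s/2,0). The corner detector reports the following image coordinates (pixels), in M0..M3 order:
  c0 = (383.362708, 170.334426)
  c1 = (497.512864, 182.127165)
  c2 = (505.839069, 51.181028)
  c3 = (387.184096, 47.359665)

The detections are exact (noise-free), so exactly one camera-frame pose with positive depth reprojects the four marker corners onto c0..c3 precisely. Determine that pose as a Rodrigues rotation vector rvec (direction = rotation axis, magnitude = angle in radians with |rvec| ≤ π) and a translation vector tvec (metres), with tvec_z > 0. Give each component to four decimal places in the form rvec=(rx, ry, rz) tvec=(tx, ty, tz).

rvec=(0.2412, 0.4856, 0.0721) tvec=(0.2068, -0.1906, 1.3747)

Intrinsics K: fx=853.2, fy=881.9, cx=313.2, cy=236.0
Marker side s = 0.197 m; corners in marker frame (Z=0):
  M0 = (-0.0985, +0.0985, 0)
  M1 = (+0.0985, +0.0985, 0)
  M2 = (+0.0985, -0.0985, 0)
  M3 = (-0.0985, -0.0985, 0)
Detected image corners:
  c0 = (383.362708, 170.334426) px
  c1 = (497.512864, 182.127165) px
  c2 = (505.839069, 51.181028) px
  c3 = (387.184096, 47.359665) px
Planar DLT: solve 8×8 A·h = b for H (H[2,2]=1):
  H  [+444.44534 +49.02966 +441.53076]
  H  [+2.80919 +664.02193 +113.74456]
  H  [-0.32973 +0.17924 +1.00000]
B = K⁻¹H; ‖b₁‖=0.727456, ‖b₂‖=0.727456; λ = 2/(‖b₁‖+‖b₂‖) = 1.374654, sign → tz>0 ⇒ λ=+1.374654
r₁ = λ·B[:,0] = (+0.88247,+0.12568,-0.45327); r₂ = λ·B[:,1] = (-0.01145,+0.96910,+0.24640)
r₃ = r₁×r₂ = (+0.47023,-0.21225,+0.85664); SVD([r₁ r₂ r₃]) → R = UVᵀ:
  R  [+0.88247 -0.01145 +0.47023]
  R  [+0.12568 +0.96910 -0.21225]
  R  [-0.45327 +0.24640 +0.85664]
t = (+0.20676, -0.19056, +1.37465) m
tr R = 2.708212; θ = arccos((tr R − 1)/2) = 0.546967 rad = 31.339°
axis k = ((R−Rᵀ)₃₂, (R−Rᵀ)₁₃, (R−Rᵀ)₂₁) / (2 sinθ) = (+0.440919, +0.887813, +0.131831)
rvec = θ·k = (+0.241168, +0.485604, +0.072107)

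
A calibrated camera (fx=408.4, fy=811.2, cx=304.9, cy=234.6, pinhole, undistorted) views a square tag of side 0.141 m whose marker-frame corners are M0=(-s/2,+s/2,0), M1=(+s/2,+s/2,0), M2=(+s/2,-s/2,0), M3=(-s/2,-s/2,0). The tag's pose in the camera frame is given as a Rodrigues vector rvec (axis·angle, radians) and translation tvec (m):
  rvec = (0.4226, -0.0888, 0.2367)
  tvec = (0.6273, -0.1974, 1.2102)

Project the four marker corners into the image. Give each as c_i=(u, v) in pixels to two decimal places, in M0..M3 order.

Intrinsics K: fx=408.4, fy=811.2, cx=304.9, cy=234.6
Marker side s = 0.141 m; corners in marker frame (Z=0):
  M0 = (-0.0705, +0.0705, 0)
  M1 = (+0.0705, +0.0705, 0)
  M2 = (+0.0705, -0.0705, 0)
  M3 = (-0.0705, -0.0705, 0)
rvec = (0.4226, -0.0888, 0.2367), |rvec| = θ = 0.49245 rad = 28.215°
Rodrigues: sinθ=0.47278, 1−cosθ=0.11882; R = I + sinθ·[k]× + (1−cosθ)·[k]×²:
    [+0.96868 -0.24564 -0.03624]
    [+0.20886 +0.88504 -0.41602]
    [+0.13427 +0.39543 +0.90863]
t = (0.6273, -0.1974, 1.2102) m
M0: Pc = R·M0+t = (+0.54169, -0.14973, +1.22861); u = 408.4·(+0.54169)/1.22861 + 304.9 = 484.9621, v = 811.2·(-0.14973)/1.22861 + 234.6 = 135.7402
M1: Pc = R·M1+t = (+0.67827, -0.12028, +1.24754); u = 408.4·(+0.67827)/1.24754 + 304.9 = 526.9424, v = 811.2·(-0.12028)/1.24754 + 234.6 = 156.3895
M2: Pc = R·M2+t = (+0.71291, -0.24507, +1.19179); u = 408.4·(+0.71291)/1.19179 + 304.9 = 549.1987, v = 811.2·(-0.24507)/1.19179 + 234.6 = 67.7906
M3: Pc = R·M3+t = (+0.57633, -0.27452, +1.17286); u = 408.4·(+0.57633)/1.17286 + 304.9 = 505.5820, v = 811.2·(-0.27452)/1.17286 + 234.6 = 44.7296

c0=(484.96, 135.74) c1=(526.94, 156.39) c2=(549.20, 67.79) c3=(505.58, 44.73)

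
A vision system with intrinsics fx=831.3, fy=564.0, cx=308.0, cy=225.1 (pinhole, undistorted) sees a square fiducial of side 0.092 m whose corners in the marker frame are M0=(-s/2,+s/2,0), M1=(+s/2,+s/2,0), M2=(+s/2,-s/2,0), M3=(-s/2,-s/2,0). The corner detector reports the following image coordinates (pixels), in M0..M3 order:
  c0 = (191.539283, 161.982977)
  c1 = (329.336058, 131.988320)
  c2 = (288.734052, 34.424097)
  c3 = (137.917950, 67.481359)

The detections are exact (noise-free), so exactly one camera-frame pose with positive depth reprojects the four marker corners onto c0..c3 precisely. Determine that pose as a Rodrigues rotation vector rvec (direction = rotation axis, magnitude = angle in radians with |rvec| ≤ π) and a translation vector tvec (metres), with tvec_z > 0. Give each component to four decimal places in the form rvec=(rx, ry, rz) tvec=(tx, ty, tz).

Intrinsics K: fx=831.3, fy=564.0, cx=308.0, cy=225.1
Marker side s = 0.092 m; corners in marker frame (Z=0):
  M0 = (-0.0460, +0.0460, 0)
  M1 = (+0.0460, +0.0460, 0)
  M2 = (+0.0460, -0.0460, 0)
  M3 = (-0.0460, -0.0460, 0)
Detected image corners:
  c0 = (191.539283, 161.982977) px
  c1 = (329.336058, 131.988320) px
  c2 = (288.734052, 34.424097) px
  c3 = (137.917950, 67.481359) px
Planar DLT: solve 8×8 A·h = b for H (H[2,2]=1):
  H  [+1560.04545 +746.18082 +237.87825]
  H  [-344.12605 +1141.59452 +101.16749]
  H  [-0.02232 +0.98794 +1.00000]
B = K⁻¹H; ‖b₁‖=1.978599, ‖b₂‖=1.978599; λ = 2/(‖b₁‖+‖b₂‖) = 0.505408, sign → tz>0 ⇒ λ=+0.505408
r₁ = λ·B[:,0] = (+0.95265,-0.30387,-0.01128); r₂ = λ·B[:,1] = (+0.26866,+0.82372,+0.49931)
r₃ = r₁×r₂ = (-0.14244,-0.47870,+0.86635); SVD([r₁ r₂ r₃]) → R = UVᵀ:
  R  [+0.95265 +0.26866 -0.14244]
  R  [-0.30387 +0.82372 -0.47870]
  R  [-0.01128 +0.49931 +0.86635]
t = (-0.04263, -0.11106, +0.50541) m
tr R = 2.642710; θ = arccos((tr R − 1)/2) = 0.607014 rad = 34.779°
axis k = ((R−Rᵀ)₃₂, (R−Rᵀ)₁₃, (R−Rᵀ)₂₁) / (2 sinθ) = (+0.857277, -0.114964, -0.501856)
rvec = θ·k = (+0.520379, -0.069785, -0.304633)

rvec=(0.5204, -0.0698, -0.3046) tvec=(-0.0426, -0.1111, 0.5054)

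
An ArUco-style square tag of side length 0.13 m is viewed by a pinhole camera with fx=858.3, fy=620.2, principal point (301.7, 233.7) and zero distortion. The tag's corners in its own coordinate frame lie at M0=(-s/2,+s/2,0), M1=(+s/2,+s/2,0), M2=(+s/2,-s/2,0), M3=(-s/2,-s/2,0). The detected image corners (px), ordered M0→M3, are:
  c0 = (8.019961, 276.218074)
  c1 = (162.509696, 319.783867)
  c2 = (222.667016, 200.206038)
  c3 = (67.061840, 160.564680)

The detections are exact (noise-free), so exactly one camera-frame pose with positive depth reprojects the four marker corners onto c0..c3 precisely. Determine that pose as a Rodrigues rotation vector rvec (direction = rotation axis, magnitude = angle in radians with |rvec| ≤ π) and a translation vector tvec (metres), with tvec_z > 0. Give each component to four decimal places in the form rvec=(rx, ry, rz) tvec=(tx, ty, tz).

rvec=(-0.0516, 0.1517, 0.3434) tvec=(-0.1411, 0.0052, 0.6450)

Intrinsics K: fx=858.3, fy=620.2, cx=301.7, cy=233.7
Marker side s = 0.13 m; corners in marker frame (Z=0):
  M0 = (-0.0650, +0.0650, 0)
  M1 = (+0.0650, +0.0650, 0)
  M2 = (+0.0650, -0.0650, 0)
  M3 = (-0.0650, -0.0650, 0)
Detected image corners:
  c0 = (8.019961, 276.218074) px
  c1 = (162.509696, 319.783867) px
  c2 = (222.667016, 200.206038) px
  c3 = (67.061840, 160.564680) px
Planar DLT: solve 8×8 A·h = b for H (H[2,2]=1):
  H  [+1164.70235 -462.77877 +113.91312]
  H  [+261.82391 +895.37499 +238.71859]
  H  [-0.24318 -0.03814 +1.00000]
B = K⁻¹H; ‖b₁‖=1.550428, ‖b₂‖=1.550428; λ = 2/(‖b₁‖+‖b₂‖) = 0.644983, sign → tz>0 ⇒ λ=+0.644983
r₁ = λ·B[:,0] = (+0.93037,+0.33139,-0.15684); r₂ = λ·B[:,1] = (-0.33912,+0.94042,-0.02460)
r₃ = r₁×r₂ = (+0.13935,+0.07607,+0.98732); SVD([r₁ r₂ r₃]) → R = UVᵀ:
  R  [+0.93037 -0.33912 +0.13935]
  R  [+0.33139 +0.94042 +0.07607]
  R  [-0.15684 -0.02460 +0.98732]
t = (-0.14112, +0.00522, +0.64498) m
tr R = 2.858106; θ = arccos((tr R − 1)/2) = 0.378951 rad = 21.712°
axis k = ((R−Rᵀ)₃₂, (R−Rᵀ)₁₃, (R−Rᵀ)₂₁) / (2 sinθ) = (-0.136061, +0.400320, +0.906218)
rvec = θ·k = (-0.051560, +0.151702, +0.343412)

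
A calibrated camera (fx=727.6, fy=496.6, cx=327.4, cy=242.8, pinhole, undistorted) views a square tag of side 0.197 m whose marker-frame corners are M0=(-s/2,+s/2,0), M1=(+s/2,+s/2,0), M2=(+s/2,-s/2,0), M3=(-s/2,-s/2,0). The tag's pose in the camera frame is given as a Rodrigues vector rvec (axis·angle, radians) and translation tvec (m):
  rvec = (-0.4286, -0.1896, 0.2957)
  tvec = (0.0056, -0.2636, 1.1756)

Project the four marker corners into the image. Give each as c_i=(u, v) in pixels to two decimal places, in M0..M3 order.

Intrinsics K: fx=727.6, fy=496.6, cx=327.4, cy=242.8
Marker side s = 0.197 m; corners in marker frame (Z=0):
  M0 = (-0.0985, +0.0985, 0)
  M1 = (+0.0985, +0.0985, 0)
  M2 = (+0.0985, -0.0985, 0)
  M3 = (-0.0985, -0.0985, 0)
rvec = (-0.4286, -0.1896, 0.2957), |rvec| = θ = 0.55415 rad = 31.751°
Rodrigues: sinθ=0.52622, 1−cosθ=0.14965; R = I + sinθ·[k]× + (1−cosθ)·[k]×²:
    [+0.93987 -0.24119 -0.24181]
    [+0.32040 +0.86787 +0.37968]
    [+0.11828 -0.43432 +0.89296]
t = (0.0056, -0.2636, 1.1756) m
M0: Pc = R·M0+t = (-0.11073, -0.20967, +1.12117); u = 727.6·(-0.11073)/1.12117 + 327.4 = 255.5369, v = 496.6·(-0.20967)/1.12117 + 242.8 = 149.9287
M1: Pc = R·M1+t = (+0.07442, -0.14656, +1.14447); u = 727.6·(+0.07442)/1.14447 + 327.4 = 374.7124, v = 496.6·(-0.14656)/1.14447 + 242.8 = 179.2075
M2: Pc = R·M2+t = (+0.12193, -0.31753, +1.23003); u = 727.6·(+0.12193)/1.23003 + 327.4 = 399.5280, v = 496.6·(-0.31753)/1.23003 + 242.8 = 114.6056
M3: Pc = R·M3+t = (-0.06322, -0.38064, +1.20673); u = 727.6·(-0.06322)/1.20673 + 327.4 = 289.2817, v = 496.6·(-0.38064)/1.20673 + 242.8 = 86.1553

c0=(255.54, 149.93) c1=(374.71, 179.21) c2=(399.53, 114.61) c3=(289.28, 86.16)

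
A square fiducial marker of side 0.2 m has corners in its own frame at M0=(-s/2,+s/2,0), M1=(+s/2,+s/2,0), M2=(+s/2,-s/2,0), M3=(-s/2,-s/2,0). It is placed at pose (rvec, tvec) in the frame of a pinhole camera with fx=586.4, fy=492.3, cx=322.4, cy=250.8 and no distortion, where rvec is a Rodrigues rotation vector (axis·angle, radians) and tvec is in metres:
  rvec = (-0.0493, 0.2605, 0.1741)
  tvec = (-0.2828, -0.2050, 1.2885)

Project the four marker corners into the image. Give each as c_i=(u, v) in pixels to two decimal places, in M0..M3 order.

c0=(145.54, 204.60) c1=(226.79, 215.58) c2=(243.64, 139.15) c3=(162.05, 131.25)

Intrinsics K: fx=586.4, fy=492.3, cx=322.4, cy=250.8
Marker side s = 0.2 m; corners in marker frame (Z=0):
  M0 = (-0.1000, +0.1000, 0)
  M1 = (+0.1000, +0.1000, 0)
  M2 = (+0.1000, -0.1000, 0)
  M3 = (-0.1000, -0.1000, 0)
rvec = (-0.0493, 0.2605, 0.1741), |rvec| = θ = 0.31718 rad = 18.173°
Rodrigues: sinθ=0.31189, 1−cosθ=0.04988; R = I + sinθ·[k]× + (1−cosθ)·[k]×²:
    [+0.95132 -0.17756 +0.25190]
    [+0.16483 +0.98377 +0.07096]
    [-0.26041 -0.02599 +0.96515]
t = (-0.2828, -0.2050, 1.2885) m
M0: Pc = R·M0+t = (-0.39569, -0.12311, +1.31194); u = 586.4·(-0.39569)/1.31194 + 322.4 = 145.5386, v = 492.3·(-0.12311)/1.31194 + 250.8 = 204.6050
M1: Pc = R·M1+t = (-0.20542, -0.09014, +1.25986); u = 586.4·(-0.20542)/1.25986 + 322.4 = 226.7858, v = 492.3·(-0.09014)/1.25986 + 250.8 = 215.5769
M2: Pc = R·M2+t = (-0.16991, -0.28689, +1.26506); u = 586.4·(-0.16991)/1.26506 + 322.4 = 243.6400, v = 492.3·(-0.28689)/1.26506 + 250.8 = 139.1547
M3: Pc = R·M3+t = (-0.36018, -0.31986, +1.31714); u = 586.4·(-0.36018)/1.31714 + 322.4 = 162.0471, v = 492.3·(-0.31986)/1.31714 + 250.8 = 131.2480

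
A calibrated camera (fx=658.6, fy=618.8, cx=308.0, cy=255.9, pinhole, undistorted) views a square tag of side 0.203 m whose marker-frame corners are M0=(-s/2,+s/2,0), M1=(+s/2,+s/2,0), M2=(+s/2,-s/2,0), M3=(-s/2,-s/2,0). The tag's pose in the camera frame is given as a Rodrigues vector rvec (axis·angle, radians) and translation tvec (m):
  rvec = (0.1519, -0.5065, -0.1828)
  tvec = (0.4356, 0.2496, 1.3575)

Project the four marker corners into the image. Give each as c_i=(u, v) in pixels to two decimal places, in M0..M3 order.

c0=(487.47, 428.00) c1=(556.14, 397.95) c2=(549.90, 313.72) c3=(478.73, 338.49)

Intrinsics K: fx=658.6, fy=618.8, cx=308.0, cy=255.9
Marker side s = 0.203 m; corners in marker frame (Z=0):
  M0 = (-0.1015, +0.1015, 0)
  M1 = (+0.1015, +0.1015, 0)
  M2 = (+0.1015, -0.1015, 0)
  M3 = (-0.1015, -0.1015, 0)
rvec = (0.1519, -0.5065, -0.1828), |rvec| = θ = 0.55949 rad = 32.057°
Rodrigues: sinθ=0.53076, 1−cosθ=0.15248; R = I + sinθ·[k]× + (1−cosθ)·[k]×²:
    [+0.85876 +0.13594 -0.49401]
    [-0.21089 +0.97248 -0.09900]
    [+0.46696 +0.18920 +0.86380]
t = (0.4356, 0.2496, 1.3575) m
M0: Pc = R·M0+t = (+0.36223, +0.36971, +1.32931); u = 658.6·(+0.36223)/1.32931 + 308.0 = 487.4669, v = 618.8·(+0.36971)/1.32931 + 255.9 = 428.0031
M1: Pc = R·M1+t = (+0.53656, +0.32690, +1.42410); u = 658.6·(+0.53656)/1.42410 + 308.0 = 556.1425, v = 618.8·(+0.32690)/1.42410 + 255.9 = 397.9455
M2: Pc = R·M2+t = (+0.50897, +0.12949, +1.38569); u = 658.6·(+0.50897)/1.38569 + 308.0 = 549.9047, v = 618.8·(+0.12949)/1.38569 + 255.9 = 313.7245
M3: Pc = R·M3+t = (+0.33464, +0.17230, +1.29090); u = 658.6·(+0.33464)/1.29090 + 308.0 = 478.7279, v = 618.8·(+0.17230)/1.29090 + 255.9 = 338.4919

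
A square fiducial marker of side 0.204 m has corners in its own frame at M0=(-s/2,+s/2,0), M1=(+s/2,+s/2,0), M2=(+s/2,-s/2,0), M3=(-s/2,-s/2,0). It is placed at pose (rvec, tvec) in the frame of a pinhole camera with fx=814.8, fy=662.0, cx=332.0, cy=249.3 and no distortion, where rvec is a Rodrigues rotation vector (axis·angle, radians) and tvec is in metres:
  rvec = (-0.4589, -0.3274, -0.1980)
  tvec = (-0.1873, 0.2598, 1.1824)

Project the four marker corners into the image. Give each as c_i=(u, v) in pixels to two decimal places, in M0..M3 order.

Intrinsics K: fx=814.8, fy=662.0, cx=332.0, cy=249.3
Marker side s = 0.204 m; corners in marker frame (Z=0):
  M0 = (-0.1020, +0.1020, 0)
  M1 = (+0.1020, +0.1020, 0)
  M2 = (+0.1020, -0.1020, 0)
  M3 = (-0.1020, -0.1020, 0)
rvec = (-0.4589, -0.3274, -0.1980), |rvec| = θ = 0.59748 rad = 34.233°
Rodrigues: sinθ=0.56256, 1−cosθ=0.17324; R = I + sinθ·[k]× + (1−cosθ)·[k]×²:
    [+0.92895 +0.25934 -0.26417]
    [-0.11351 +0.87877 +0.46354]
    [+0.35236 -0.40062 +0.84578]
t = (-0.1873, 0.2598, 1.1824) m
M0: Pc = R·M0+t = (-0.25560, +0.36101, +1.10560); u = 814.8·(-0.25560)/1.10560 + 332.0 = 143.6280, v = 662.0·(+0.36101)/1.10560 + 249.3 = 465.4648
M1: Pc = R·M1+t = (-0.06609, +0.33786, +1.17748); u = 814.8·(-0.06609)/1.17748 + 332.0 = 286.2639, v = 662.0·(+0.33786)/1.17748 + 249.3 = 439.2493
M2: Pc = R·M2+t = (-0.11900, +0.15859, +1.25920); u = 814.8·(-0.11900)/1.25920 + 332.0 = 254.9984, v = 662.0·(+0.15859)/1.25920 + 249.3 = 332.6735
M3: Pc = R·M3+t = (-0.30851, +0.18174, +1.18732); u = 814.8·(-0.30851)/1.18732 + 332.0 = 120.2876, v = 662.0·(+0.18174)/1.18732 + 249.3 = 350.6323

c0=(143.63, 465.46) c1=(286.26, 439.25) c2=(255.00, 332.67) c3=(120.29, 350.63)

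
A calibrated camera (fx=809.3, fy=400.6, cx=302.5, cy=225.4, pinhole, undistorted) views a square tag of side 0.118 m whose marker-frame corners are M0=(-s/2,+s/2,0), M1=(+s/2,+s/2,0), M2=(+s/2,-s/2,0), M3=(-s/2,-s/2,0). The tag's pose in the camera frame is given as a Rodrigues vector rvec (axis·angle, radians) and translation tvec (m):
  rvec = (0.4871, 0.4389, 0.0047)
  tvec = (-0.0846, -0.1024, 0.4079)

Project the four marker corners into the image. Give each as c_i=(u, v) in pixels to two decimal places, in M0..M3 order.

c0=(69.09, 176.06) c1=(252.73, 182.66) c2=(218.85, 59.03) c3=(14.96, 66.21)

Intrinsics K: fx=809.3, fy=400.6, cx=302.5, cy=225.4
Marker side s = 0.118 m; corners in marker frame (Z=0):
  M0 = (-0.0590, +0.0590, 0)
  M1 = (+0.0590, +0.0590, 0)
  M2 = (+0.0590, -0.0590, 0)
  M3 = (-0.0590, -0.0590, 0)
rvec = (0.4871, 0.4389, 0.0047), |rvec| = θ = 0.65568 rad = 37.568°
Rodrigues: sinθ=0.60970, 1−cosθ=0.20737; R = I + sinθ·[k]× + (1−cosθ)·[k]×²:
    [+0.90707 +0.09875 +0.40922]
    [+0.10749 +0.88555 -0.45195]
    [-0.40702 +0.45394 +0.79264]
t = (-0.0846, -0.1024, 0.4079) m
M0: Pc = R·M0+t = (-0.13229, -0.05649, +0.45870); u = 809.3·(-0.13229)/0.45870 + 302.5 = 69.0921, v = 400.6·(-0.05649)/0.45870 + 225.4 = 176.0607
M1: Pc = R·M1+t = (-0.02526, -0.04381, +0.41067); u = 809.3·(-0.02526)/0.41067 + 302.5 = 252.7274, v = 400.6·(-0.04381)/0.41067 + 225.4 = 182.6632
M2: Pc = R·M2+t = (-0.03691, -0.14831, +0.35710); u = 809.3·(-0.03691)/0.35710 + 302.5 = 218.8541, v = 400.6·(-0.14831)/0.35710 + 225.4 = 59.0307
M3: Pc = R·M3+t = (-0.14394, -0.16099, +0.40513); u = 809.3·(-0.14394)/0.40513 + 302.5 = 14.9553, v = 400.6·(-0.16099)/0.40513 + 225.4 = 66.2117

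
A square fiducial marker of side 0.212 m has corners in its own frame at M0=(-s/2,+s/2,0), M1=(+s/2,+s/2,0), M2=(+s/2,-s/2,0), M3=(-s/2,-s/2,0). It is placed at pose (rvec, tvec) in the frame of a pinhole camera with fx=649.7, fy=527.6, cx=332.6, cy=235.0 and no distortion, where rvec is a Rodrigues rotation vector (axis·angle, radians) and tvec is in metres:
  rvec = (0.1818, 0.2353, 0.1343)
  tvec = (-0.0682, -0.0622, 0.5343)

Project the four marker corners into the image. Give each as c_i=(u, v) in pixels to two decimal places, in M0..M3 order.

c0=(127.97, 257.71) c1=(359.74, 291.91) c2=(393.11, 74.42) c3=(140.68, 56.41)

Intrinsics K: fx=649.7, fy=527.6, cx=332.6, cy=235.0
Marker side s = 0.212 m; corners in marker frame (Z=0):
  M0 = (-0.1060, +0.1060, 0)
  M1 = (+0.1060, +0.1060, 0)
  M2 = (+0.1060, -0.1060, 0)
  M3 = (-0.1060, -0.1060, 0)
rvec = (0.1818, 0.2353, 0.1343), |rvec| = θ = 0.32627 rad = 18.694°
Rodrigues: sinθ=0.32051, 1−cosθ=0.05276; R = I + sinθ·[k]× + (1−cosθ)·[k]×²:
    [+0.96362 -0.11073 +0.24325]
    [+0.15313 +0.97468 -0.16293]
    [-0.21905 +0.19425 +0.95618]
t = (-0.0682, -0.0622, 0.5343) m
M0: Pc = R·M0+t = (-0.18208, +0.02488, +0.57811); u = 649.7·(-0.18208)/0.57811 + 332.6 = 127.9705, v = 527.6·(+0.02488)/0.57811 + 235.0 = 257.7104
M1: Pc = R·M1+t = (+0.02221, +0.05735, +0.53167); u = 649.7·(+0.02221)/0.53167 + 332.6 = 359.7364, v = 527.6·(+0.05735)/0.53167 + 235.0 = 291.9088
M2: Pc = R·M2+t = (+0.04568, -0.14928, +0.49049); u = 649.7·(+0.04568)/0.49049 + 332.6 = 393.1093, v = 527.6·(-0.14928)/0.49049 + 235.0 = 74.4208
M3: Pc = R·M3+t = (-0.15861, -0.18175, +0.53693); u = 649.7·(-0.15861)/0.53693 + 332.6 = 140.6810, v = 527.6·(-0.18175)/0.53693 + 235.0 = 56.4096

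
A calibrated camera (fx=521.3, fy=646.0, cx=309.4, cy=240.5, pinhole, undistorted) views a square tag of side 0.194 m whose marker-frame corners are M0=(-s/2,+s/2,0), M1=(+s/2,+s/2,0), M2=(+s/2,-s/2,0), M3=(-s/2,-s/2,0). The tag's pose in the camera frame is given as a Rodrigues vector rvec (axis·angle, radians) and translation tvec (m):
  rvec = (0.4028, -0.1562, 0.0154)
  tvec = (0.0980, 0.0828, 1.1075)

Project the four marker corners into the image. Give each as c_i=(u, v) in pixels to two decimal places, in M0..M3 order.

Intrinsics K: fx=521.3, fy=646.0, cx=309.4, cy=240.5
Marker side s = 0.194 m; corners in marker frame (Z=0):
  M0 = (-0.0970, +0.0970, 0)
  M1 = (+0.0970, +0.0970, 0)
  M2 = (+0.0970, -0.0970, 0)
  M3 = (-0.0970, -0.0970, 0)
rvec = (0.4028, -0.1562, 0.0154), |rvec| = θ = 0.43230 rad = 24.769°
Rodrigues: sinθ=0.41896, 1−cosθ=0.09200; R = I + sinθ·[k]× + (1−cosθ)·[k]×²:
    [+0.98787 -0.04590 -0.14833]
    [-0.01605 +0.92001 -0.39155]
    [+0.15443 +0.38919 +0.90812]
t = (0.0980, 0.0828, 1.1075) m
M0: Pc = R·M0+t = (-0.00228, +0.17360, +1.13027); u = 521.3·(-0.00228)/1.13027 + 309.4 = 308.3504, v = 646.0·(+0.17360)/1.13027 + 240.5 = 339.7190
M1: Pc = R·M1+t = (+0.18937, +0.17048, +1.16023); u = 521.3·(+0.18937)/1.16023 + 309.4 = 394.4860, v = 646.0·(+0.17048)/1.16023 + 240.5 = 335.4235
M2: Pc = R·M2+t = (+0.19828, -0.00800, +1.08473); u = 521.3·(+0.19828)/1.08473 + 309.4 = 404.6875, v = 646.0·(-0.00800)/1.08473 + 240.5 = 235.7369
M3: Pc = R·M3+t = (+0.00663, -0.00488, +1.05477); u = 521.3·(+0.00663)/1.05477 + 309.4 = 312.6759, v = 646.0·(-0.00488)/1.05477 + 240.5 = 237.5082

c0=(308.35, 339.72) c1=(394.49, 335.42) c2=(404.69, 235.74) c3=(312.68, 237.51)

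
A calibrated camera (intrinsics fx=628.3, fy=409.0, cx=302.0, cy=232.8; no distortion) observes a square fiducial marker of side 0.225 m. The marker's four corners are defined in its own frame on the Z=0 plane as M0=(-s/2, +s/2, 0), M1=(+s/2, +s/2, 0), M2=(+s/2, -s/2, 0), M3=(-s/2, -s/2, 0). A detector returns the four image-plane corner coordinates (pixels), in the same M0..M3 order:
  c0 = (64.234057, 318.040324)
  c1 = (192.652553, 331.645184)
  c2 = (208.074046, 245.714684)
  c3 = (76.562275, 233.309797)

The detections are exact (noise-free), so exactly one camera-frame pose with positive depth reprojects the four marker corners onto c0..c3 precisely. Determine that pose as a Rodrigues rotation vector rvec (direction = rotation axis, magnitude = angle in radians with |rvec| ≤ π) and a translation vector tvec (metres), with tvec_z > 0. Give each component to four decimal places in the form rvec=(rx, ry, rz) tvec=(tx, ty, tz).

rvec=(0.0970, 0.0883, 0.1352) tvec=(-0.2796, 0.1279, 1.0503)

Intrinsics K: fx=628.3, fy=409.0, cx=302.0, cy=232.8
Marker side s = 0.225 m; corners in marker frame (Z=0):
  M0 = (-0.1125, +0.1125, 0)
  M1 = (+0.1125, +0.1125, 0)
  M2 = (+0.1125, -0.1125, 0)
  M3 = (-0.1125, -0.1125, 0)
Detected image corners:
  c0 = (64.234057, 318.040324) px
  c1 = (192.652553, 331.645184) px
  c2 = (208.074046, 245.714684) px
  c3 = (76.562275, 233.309797) px
Planar DLT: solve 8×8 A·h = b for H (H[2,2]=1):
  H  [+567.07386 -48.40358 +134.73905]
  H  [+35.99842 +406.74208 +282.58899]
  H  [-0.07736 +0.09752 +1.00000]
B = K⁻¹H; ‖b₁‖=0.952119, ‖b₂‖=0.952119; λ = 2/(‖b₁‖+‖b₂‖) = 1.050289, sign → tz>0 ⇒ λ=+1.050289
r₁ = λ·B[:,0] = (+0.98700,+0.13869,-0.08125); r₂ = λ·B[:,1] = (-0.13015,+0.98619,+0.10243)
r₃ = r₁×r₂ = (+0.09434,-0.09052,+0.99142); SVD([r₁ r₂ r₃]) → R = UVᵀ:
  R  [+0.98700 -0.13015 +0.09434]
  R  [+0.13869 +0.98619 -0.09052]
  R  [-0.08125 +0.10243 +0.99142]
t = (-0.27960, +0.12786, +1.05029) m
tr R = 2.964603; θ = arccos((tr R − 1)/2) = 0.188419 rad = 10.796°
axis k = ((R−Rᵀ)₃₂, (R−Rᵀ)₁₃, (R−Rᵀ)₂₁) / (2 sinθ) = (+0.515056, +0.468730, +0.717641)
rvec = θ·k = (+0.097046, +0.088318, +0.135217)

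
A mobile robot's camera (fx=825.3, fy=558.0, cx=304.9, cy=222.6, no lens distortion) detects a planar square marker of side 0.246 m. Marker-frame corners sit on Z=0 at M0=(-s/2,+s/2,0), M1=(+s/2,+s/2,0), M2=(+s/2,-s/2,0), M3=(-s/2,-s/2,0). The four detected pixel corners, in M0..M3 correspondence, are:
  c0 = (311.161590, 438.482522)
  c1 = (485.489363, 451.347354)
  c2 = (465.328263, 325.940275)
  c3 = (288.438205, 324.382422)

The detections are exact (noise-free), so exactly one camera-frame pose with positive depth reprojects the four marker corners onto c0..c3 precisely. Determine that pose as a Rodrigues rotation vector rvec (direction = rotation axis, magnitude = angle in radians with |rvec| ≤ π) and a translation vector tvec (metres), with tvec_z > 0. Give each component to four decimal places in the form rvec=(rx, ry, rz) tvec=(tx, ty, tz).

Intrinsics K: fx=825.3, fy=558.0, cx=304.9, cy=222.6
Marker side s = 0.246 m; corners in marker frame (Z=0):
  M0 = (-0.1230, +0.1230, 0)
  M1 = (+0.1230, +0.1230, 0)
  M2 = (+0.1230, -0.1230, 0)
  M3 = (-0.1230, -0.1230, 0)
Detected image corners:
  c0 = (311.161590, 438.482522) px
  c1 = (485.489363, 451.347354) px
  c2 = (465.328263, 325.940275) px
  c3 = (288.438205, 324.382422) px
Planar DLT: solve 8×8 A·h = b for H (H[2,2]=1):
  H  [+562.52353 +128.87317 +383.53065]
  H  [-120.64709 +526.88516 +385.65284]
  H  [-0.39026 +0.10696 +1.00000]
B = K⁻¹H; ‖b₁‖=0.915353, ‖b₂‖=0.915353; λ = 2/(‖b₁‖+‖b₂‖) = 1.092475, sign → tz>0 ⇒ λ=+1.092475
r₁ = λ·B[:,0] = (+0.90214,-0.06613,-0.42635); r₂ = λ·B[:,1] = (+0.12742,+0.98494,+0.11686)
r₃ = r₁×r₂ = (+0.41220,-0.15975,+0.89698); SVD([r₁ r₂ r₃]) → R = UVᵀ:
  R  [+0.90214 +0.12742 +0.41220]
  R  [-0.06613 +0.98494 -0.15975]
  R  [-0.42635 +0.11686 +0.89698]
t = (+0.10409, +0.31923, +1.09248) m
tr R = 2.784061; θ = arccos((tr R − 1)/2) = 0.468978 rad = 26.870°
axis k = ((R−Rᵀ)₃₂, (R−Rᵀ)₁₃, (R−Rᵀ)₂₁) / (2 sinθ) = (+0.305991, +0.927644, -0.214116)
rvec = θ·k = (+0.143503, +0.435045, -0.100416)

rvec=(0.1435, 0.4350, -0.1004) tvec=(0.1041, 0.3192, 1.0925)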